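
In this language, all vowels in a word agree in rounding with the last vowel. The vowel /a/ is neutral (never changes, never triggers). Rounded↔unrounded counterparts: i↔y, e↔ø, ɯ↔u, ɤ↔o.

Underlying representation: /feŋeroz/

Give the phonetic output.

/e/ harmonizes with /o/ ([+round]) → [ø]
/e/ harmonizes with /o/ ([+round]) → [ø]

[føŋøroz]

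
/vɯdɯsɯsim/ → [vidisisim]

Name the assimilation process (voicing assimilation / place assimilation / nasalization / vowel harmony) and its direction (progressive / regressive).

vowel harmony, regressive

/ɯ/→[i] /ɯ/→[i] /ɯ/→[i].
Vowels agree with the last vowel, so the harmony is regressive.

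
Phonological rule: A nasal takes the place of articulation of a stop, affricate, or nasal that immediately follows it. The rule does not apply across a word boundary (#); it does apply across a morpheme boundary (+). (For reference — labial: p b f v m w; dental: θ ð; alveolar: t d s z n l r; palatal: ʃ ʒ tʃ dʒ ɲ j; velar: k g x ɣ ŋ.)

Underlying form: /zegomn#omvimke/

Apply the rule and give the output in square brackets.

/m/ before /n/ (alveolar) → [n]
/m/ before /k/ (velar) → [ŋ]

[zegonn#omviŋke]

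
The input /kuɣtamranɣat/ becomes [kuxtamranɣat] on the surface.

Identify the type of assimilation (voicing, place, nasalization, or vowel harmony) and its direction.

voicing assimilation, regressive

/ɣ/→[x].
Each target copies a feature from the following segment, so the direction is regressive.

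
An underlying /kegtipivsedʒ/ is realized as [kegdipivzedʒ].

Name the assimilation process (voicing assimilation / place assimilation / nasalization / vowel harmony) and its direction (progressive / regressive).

voicing assimilation, progressive

/t/→[d] /s/→[z].
Each target copies a feature from the preceding segment, so the direction is progressive.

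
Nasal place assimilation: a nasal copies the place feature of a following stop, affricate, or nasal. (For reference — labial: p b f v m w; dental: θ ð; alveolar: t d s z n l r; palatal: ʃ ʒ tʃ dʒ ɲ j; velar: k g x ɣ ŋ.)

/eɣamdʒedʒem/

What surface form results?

[eɣaɲdʒedʒem]

/m/ before /dʒ/ (palatal) → [ɲ]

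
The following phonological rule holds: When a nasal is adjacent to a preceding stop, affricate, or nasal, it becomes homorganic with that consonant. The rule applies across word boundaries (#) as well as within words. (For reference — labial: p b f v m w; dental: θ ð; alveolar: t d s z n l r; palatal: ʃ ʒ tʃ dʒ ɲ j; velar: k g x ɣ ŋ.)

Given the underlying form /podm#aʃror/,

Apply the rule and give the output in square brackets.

/m/ after /d/ (alveolar) → [n]

[podn#aʃror]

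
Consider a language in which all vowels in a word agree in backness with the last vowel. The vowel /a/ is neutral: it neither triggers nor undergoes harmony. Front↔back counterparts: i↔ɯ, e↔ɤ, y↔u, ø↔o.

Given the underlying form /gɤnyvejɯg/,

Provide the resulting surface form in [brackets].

[gɤnuvɤjɯg]

/y/ harmonizes with /ɯ/ ([+back]) → [u]
/e/ harmonizes with /ɯ/ ([+back]) → [ɤ]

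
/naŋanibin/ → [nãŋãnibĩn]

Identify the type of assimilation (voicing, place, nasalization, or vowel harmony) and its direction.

/a/→[ã] /a/→[ã] /i/→[ĩ].
Each target copies a feature from the following segment, so the direction is regressive.

nasalization, regressive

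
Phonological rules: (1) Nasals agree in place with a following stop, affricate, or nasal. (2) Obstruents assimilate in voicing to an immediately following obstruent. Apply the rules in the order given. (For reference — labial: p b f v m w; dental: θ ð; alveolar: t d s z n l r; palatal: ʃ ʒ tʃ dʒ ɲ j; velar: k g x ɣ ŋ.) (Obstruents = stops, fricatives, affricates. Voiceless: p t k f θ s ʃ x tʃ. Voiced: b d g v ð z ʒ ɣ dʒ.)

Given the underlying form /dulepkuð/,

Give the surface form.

[dulepkuð]

Rule 1: no segment meets the rule's conditions; no change.
After rule 1: dulepkuð
Rule 2: no segment meets the rule's conditions; no change.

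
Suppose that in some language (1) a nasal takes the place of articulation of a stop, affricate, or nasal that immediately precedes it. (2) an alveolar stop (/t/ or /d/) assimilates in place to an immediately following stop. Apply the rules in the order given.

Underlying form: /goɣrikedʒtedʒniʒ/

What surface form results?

Rule 1: /n/ after /dʒ/ (palatal) → [ɲ]
After rule 1: goɣrikedʒtedʒɲiʒ
Rule 2: no segment meets the rule's conditions; no change.

[goɣrikedʒtedʒɲiʒ]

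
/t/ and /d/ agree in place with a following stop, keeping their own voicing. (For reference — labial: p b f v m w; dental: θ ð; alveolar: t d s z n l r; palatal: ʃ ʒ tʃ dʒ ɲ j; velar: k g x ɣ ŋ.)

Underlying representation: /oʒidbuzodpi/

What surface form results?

/d/ before /b/ (labial) → [b]
/d/ before /p/ (labial) → [b]

[oʒibbuzobpi]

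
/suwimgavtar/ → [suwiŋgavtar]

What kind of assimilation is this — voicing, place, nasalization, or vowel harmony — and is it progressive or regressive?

/m/→[ŋ].
Each target copies a feature from the following segment, so the direction is regressive.

place assimilation, regressive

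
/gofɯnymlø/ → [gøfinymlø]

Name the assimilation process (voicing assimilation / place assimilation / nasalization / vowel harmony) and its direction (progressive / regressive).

/o/→[ø] /ɯ/→[i].
Vowels agree with the last vowel, so the harmony is regressive.

vowel harmony, regressive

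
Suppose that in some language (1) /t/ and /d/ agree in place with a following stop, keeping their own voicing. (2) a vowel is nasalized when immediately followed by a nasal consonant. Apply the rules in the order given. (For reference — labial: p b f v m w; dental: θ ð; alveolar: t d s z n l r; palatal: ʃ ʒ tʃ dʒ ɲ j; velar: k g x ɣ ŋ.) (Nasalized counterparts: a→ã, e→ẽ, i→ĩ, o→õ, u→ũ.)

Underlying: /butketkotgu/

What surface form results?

[bukkekkokgu]

Rule 1: /t/ before /k/ (velar) → [k]
Rule 1: /t/ before /k/ (velar) → [k]
Rule 1: /t/ before /g/ (velar) → [k]
After rule 1: bukkekkokgu
Rule 2: no segment meets the rule's conditions; no change.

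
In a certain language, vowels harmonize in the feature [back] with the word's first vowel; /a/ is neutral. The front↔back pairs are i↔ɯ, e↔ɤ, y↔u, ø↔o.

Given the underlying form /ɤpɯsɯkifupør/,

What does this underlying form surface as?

[ɤpɯsɯkɯfupor]

/i/ harmonizes with /ɤ/ ([+back]) → [ɯ]
/ø/ harmonizes with /ɤ/ ([+back]) → [o]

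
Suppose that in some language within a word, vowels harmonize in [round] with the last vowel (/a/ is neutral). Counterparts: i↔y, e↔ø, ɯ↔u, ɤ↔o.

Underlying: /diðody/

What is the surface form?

[dyðody]

/i/ harmonizes with /y/ ([+round]) → [y]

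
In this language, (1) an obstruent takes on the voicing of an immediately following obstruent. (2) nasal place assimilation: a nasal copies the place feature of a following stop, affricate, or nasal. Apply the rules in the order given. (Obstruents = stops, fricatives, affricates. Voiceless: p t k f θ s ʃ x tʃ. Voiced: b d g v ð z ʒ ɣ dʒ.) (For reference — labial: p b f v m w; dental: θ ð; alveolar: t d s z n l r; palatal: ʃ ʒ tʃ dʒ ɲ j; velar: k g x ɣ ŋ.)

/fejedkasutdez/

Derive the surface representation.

Rule 1: /d/ before /k/ (voiceless) → [t]
Rule 1: /t/ before /d/ (voiced) → [d]
After rule 1: fejetkasuddez
Rule 2: no segment meets the rule's conditions; no change.

[fejetkasuddez]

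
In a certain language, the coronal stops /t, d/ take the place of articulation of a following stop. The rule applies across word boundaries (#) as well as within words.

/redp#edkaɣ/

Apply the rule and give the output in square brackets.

/d/ before /p/ (labial) → [b]
/d/ before /k/ (velar) → [g]

[rebp#egkaɣ]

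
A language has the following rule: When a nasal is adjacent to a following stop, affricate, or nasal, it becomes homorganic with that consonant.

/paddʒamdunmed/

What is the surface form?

[paddʒandummed]

/m/ before /d/ (alveolar) → [n]
/n/ before /m/ (labial) → [m]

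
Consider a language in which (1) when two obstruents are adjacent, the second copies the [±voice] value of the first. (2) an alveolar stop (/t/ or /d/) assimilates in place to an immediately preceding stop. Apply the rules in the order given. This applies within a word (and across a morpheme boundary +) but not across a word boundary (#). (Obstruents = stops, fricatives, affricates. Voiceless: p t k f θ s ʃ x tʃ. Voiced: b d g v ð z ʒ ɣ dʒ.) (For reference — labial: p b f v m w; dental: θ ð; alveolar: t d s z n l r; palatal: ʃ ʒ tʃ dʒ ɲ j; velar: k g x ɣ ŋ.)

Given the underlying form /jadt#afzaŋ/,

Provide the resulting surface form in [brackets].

[jadd#afsaŋ]

Rule 1: /t/ after /d/ (voiced) → [d]
Rule 1: /z/ after /f/ (voiceless) → [s]
After rule 1: jadd#afsaŋ
Rule 2: no segment meets the rule's conditions; no change.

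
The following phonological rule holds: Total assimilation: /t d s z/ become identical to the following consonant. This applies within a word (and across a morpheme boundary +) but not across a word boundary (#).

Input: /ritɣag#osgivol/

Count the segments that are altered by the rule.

2

/t/ before /ɣ/ → [ɣ] (total assimilation)
/s/ before /g/ → [g] (total assimilation)
2 segments change.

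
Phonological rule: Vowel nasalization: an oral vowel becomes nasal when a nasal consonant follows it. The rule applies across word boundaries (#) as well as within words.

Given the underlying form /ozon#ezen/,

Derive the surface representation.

[ozõn#ezẽn]

/o/ before nasal /n/ → [õ]
/e/ before nasal /n/ → [ẽ]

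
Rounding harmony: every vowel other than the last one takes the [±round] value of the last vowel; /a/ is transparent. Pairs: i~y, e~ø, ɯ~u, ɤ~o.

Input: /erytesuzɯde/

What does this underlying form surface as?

[eritesɯzɯde]

/y/ harmonizes with /e/ ([-round]) → [i]
/u/ harmonizes with /e/ ([-round]) → [ɯ]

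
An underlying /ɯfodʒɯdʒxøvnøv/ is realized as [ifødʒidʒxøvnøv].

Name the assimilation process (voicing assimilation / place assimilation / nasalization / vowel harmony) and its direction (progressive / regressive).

/ɯ/→[i] /o/→[ø] /ɯ/→[i].
Vowels agree with the last vowel, so the harmony is regressive.

vowel harmony, regressive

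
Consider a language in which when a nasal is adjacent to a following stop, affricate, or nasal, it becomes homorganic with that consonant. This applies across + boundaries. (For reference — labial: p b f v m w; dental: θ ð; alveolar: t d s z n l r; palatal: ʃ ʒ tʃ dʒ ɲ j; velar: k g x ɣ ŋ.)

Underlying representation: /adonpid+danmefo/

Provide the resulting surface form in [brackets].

[adompid+dammefo]

/n/ before /p/ (labial) → [m]
/n/ before /m/ (labial) → [m]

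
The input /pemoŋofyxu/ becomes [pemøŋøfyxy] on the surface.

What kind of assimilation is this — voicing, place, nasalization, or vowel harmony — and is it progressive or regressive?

/o/→[ø] /o/→[ø] /u/→[y].
Vowels agree with the first vowel, so the harmony is progressive.

vowel harmony, progressive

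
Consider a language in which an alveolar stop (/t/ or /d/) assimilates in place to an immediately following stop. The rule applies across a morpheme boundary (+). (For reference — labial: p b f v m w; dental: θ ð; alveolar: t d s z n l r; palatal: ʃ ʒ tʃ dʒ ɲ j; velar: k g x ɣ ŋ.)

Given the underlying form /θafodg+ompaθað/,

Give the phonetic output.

[θafogg+ompaθað]

/d/ before /g/ (velar) → [g]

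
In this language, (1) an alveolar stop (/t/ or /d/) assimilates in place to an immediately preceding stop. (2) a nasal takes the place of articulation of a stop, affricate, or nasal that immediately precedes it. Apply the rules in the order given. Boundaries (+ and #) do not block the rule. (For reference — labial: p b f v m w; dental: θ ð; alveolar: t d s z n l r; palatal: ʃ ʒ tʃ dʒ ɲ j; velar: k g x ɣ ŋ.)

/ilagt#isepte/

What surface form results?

Rule 1: /t/ after /g/ (velar) → [k]
Rule 1: /t/ after /p/ (labial) → [p]
After rule 1: ilagk#iseppe
Rule 2: no segment meets the rule's conditions; no change.

[ilagk#iseppe]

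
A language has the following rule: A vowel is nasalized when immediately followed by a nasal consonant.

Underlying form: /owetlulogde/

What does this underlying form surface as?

[owetlulogde]

no segment meets the rule's conditions; no change.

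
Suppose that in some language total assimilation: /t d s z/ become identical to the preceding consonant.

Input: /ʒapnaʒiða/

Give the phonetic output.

no segment meets the rule's conditions; no change.

[ʒapnaʒiða]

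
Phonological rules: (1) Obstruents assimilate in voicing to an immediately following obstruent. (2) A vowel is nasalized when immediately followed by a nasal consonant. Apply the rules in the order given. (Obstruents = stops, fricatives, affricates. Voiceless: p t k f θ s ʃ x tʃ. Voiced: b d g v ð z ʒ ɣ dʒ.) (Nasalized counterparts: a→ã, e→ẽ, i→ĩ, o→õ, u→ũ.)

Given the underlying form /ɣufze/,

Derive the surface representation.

Rule 1: /f/ before /z/ (voiced) → [v]
After rule 1: ɣuvze
Rule 2: no segment meets the rule's conditions; no change.

[ɣuvze]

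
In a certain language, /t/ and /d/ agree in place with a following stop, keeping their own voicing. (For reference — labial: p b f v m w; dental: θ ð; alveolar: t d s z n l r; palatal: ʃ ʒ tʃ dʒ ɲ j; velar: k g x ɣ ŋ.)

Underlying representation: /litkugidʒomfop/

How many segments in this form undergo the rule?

/t/ before /k/ (velar) → [k]
1 segment changes.

1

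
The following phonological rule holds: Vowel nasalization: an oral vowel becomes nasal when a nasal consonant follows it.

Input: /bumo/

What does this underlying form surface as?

[bũmo]

/u/ before nasal /m/ → [ũ]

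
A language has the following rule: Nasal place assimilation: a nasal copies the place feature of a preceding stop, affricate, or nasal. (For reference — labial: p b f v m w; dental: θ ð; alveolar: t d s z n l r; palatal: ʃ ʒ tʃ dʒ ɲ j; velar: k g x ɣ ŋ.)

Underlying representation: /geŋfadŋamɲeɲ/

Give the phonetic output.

/ŋ/ after /d/ (alveolar) → [n]
/ɲ/ after /m/ (labial) → [m]

[geŋfadnammeɲ]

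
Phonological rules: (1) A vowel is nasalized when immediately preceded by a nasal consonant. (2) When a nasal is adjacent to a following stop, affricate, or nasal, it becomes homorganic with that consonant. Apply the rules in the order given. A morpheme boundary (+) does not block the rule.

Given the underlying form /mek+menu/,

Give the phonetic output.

[mẽk+mẽnũ]

Rule 1: /e/ after nasal /m/ → [ẽ]
Rule 1: /e/ after nasal /m/ → [ẽ]
Rule 1: /u/ after nasal /n/ → [ũ]
After rule 1: mẽk+mẽnũ
Rule 2: no segment meets the rule's conditions; no change.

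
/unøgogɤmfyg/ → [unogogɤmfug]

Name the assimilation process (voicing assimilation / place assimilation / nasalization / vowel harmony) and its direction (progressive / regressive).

vowel harmony, progressive

/ø/→[o] /y/→[u].
Vowels agree with the first vowel, so the harmony is progressive.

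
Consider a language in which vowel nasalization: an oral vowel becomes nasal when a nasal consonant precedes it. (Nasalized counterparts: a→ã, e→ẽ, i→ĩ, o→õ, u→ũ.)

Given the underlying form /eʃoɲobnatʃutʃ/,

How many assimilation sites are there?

/o/ after nasal /ɲ/ → [õ]
/a/ after nasal /n/ → [ã]
2 segments change.

2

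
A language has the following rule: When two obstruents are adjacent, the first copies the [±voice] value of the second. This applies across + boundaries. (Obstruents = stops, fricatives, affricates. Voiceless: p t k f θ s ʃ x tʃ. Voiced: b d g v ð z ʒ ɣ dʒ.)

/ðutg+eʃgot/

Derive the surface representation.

/t/ before /g/ (voiced) → [d]
/ʃ/ before /g/ (voiced) → [ʒ]

[ðudg+eʒgot]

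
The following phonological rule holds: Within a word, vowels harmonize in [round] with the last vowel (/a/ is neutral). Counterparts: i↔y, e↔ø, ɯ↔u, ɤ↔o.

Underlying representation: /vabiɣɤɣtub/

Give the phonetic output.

[vabyɣoɣtub]

/i/ harmonizes with /u/ ([+round]) → [y]
/ɤ/ harmonizes with /u/ ([+round]) → [o]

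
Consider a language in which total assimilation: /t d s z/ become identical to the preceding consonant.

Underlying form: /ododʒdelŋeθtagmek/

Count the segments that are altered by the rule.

/d/ after /dʒ/ → [dʒ] (total assimilation)
/t/ after /θ/ → [θ] (total assimilation)
2 segments change.

2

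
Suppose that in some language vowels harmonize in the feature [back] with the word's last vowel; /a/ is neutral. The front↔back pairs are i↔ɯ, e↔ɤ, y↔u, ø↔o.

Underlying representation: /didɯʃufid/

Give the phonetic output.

[didiʃyfid]

/ɯ/ harmonizes with /i/ ([-back]) → [i]
/u/ harmonizes with /i/ ([-back]) → [y]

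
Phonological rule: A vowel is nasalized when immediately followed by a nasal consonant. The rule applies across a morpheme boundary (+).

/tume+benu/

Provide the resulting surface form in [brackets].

[tũme+bẽnu]

/u/ before nasal /m/ → [ũ]
/e/ before nasal /n/ → [ẽ]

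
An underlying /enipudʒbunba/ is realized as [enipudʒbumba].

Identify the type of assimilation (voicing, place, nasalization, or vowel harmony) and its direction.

place assimilation, regressive

/n/→[m].
Each target copies a feature from the following segment, so the direction is regressive.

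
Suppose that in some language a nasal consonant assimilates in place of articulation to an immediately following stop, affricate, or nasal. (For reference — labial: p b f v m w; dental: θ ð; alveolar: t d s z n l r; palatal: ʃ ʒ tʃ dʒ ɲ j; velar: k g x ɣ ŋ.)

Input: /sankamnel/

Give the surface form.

[saŋkannel]

/n/ before /k/ (velar) → [ŋ]
/m/ before /n/ (alveolar) → [n]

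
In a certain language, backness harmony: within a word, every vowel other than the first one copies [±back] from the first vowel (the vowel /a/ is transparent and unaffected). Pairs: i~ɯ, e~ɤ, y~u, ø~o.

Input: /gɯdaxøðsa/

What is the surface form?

/ø/ harmonizes with /ɯ/ ([+back]) → [o]

[gɯdaxoðsa]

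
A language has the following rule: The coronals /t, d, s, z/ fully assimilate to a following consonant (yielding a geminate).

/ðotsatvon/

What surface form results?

[ðossavvon]

/t/ before /s/ → [s] (total assimilation)
/t/ before /v/ → [v] (total assimilation)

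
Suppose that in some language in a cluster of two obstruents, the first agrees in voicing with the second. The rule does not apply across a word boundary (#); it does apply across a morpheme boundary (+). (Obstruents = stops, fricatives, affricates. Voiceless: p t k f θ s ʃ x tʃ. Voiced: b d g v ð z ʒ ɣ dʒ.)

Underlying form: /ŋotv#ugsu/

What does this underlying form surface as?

/t/ before /v/ (voiced) → [d]
/g/ before /s/ (voiceless) → [k]

[ŋodv#uksu]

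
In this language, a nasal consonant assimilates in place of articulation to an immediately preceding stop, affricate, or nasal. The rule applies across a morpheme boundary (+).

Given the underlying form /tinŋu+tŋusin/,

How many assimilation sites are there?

2

/ŋ/ after /n/ (alveolar) → [n]
/ŋ/ after /t/ (alveolar) → [n]
2 segments change.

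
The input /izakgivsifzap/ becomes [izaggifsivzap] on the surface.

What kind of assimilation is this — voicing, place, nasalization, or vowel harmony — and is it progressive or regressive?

/k/→[g] /v/→[f] /f/→[v].
Each target copies a feature from the following segment, so the direction is regressive.

voicing assimilation, regressive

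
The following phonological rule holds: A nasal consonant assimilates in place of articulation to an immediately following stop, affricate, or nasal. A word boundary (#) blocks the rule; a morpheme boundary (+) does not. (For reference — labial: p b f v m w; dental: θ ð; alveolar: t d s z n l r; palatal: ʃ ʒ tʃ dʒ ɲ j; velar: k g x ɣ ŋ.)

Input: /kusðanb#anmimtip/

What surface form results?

/n/ before /b/ (labial) → [m]
/n/ before /m/ (labial) → [m]
/m/ before /t/ (alveolar) → [n]

[kusðamb#ammintip]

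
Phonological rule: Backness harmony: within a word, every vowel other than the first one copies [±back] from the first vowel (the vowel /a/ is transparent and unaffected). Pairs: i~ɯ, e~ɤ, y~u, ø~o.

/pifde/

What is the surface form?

no segment meets the rule's conditions; no change.

[pifde]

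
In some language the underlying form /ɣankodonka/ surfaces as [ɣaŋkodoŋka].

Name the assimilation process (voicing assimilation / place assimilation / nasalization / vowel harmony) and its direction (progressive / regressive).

place assimilation, regressive

/n/→[ŋ] /n/→[ŋ].
Each target copies a feature from the following segment, so the direction is regressive.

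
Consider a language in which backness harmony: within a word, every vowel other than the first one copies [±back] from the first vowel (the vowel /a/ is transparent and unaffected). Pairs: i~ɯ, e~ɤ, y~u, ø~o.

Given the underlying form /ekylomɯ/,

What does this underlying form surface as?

/o/ harmonizes with /e/ ([-back]) → [ø]
/ɯ/ harmonizes with /e/ ([-back]) → [i]

[ekylømi]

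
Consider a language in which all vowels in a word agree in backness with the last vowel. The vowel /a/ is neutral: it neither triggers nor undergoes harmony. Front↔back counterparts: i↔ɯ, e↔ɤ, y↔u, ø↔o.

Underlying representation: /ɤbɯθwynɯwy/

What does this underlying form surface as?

[ebiθwyniwy]

/ɤ/ harmonizes with /y/ ([-back]) → [e]
/ɯ/ harmonizes with /y/ ([-back]) → [i]
/ɯ/ harmonizes with /y/ ([-back]) → [i]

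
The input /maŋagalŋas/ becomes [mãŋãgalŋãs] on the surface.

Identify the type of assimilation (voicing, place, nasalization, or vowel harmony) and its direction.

/a/→[ã] /a/→[ã] /a/→[ã].
Each target copies a feature from the preceding segment, so the direction is progressive.

nasalization, progressive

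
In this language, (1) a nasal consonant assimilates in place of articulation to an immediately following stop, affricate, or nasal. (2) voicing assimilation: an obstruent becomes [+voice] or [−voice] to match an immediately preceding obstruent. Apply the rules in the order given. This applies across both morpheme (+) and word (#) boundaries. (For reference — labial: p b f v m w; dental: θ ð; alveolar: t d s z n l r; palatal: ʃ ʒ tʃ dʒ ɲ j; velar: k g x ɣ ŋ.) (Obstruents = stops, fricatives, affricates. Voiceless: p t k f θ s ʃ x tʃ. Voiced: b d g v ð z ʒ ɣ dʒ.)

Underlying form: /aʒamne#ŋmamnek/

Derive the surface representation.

[aʒanne#mmannek]

Rule 1: /m/ before /n/ (alveolar) → [n]
Rule 1: /ŋ/ before /m/ (labial) → [m]
Rule 1: /m/ before /n/ (alveolar) → [n]
After rule 1: aʒanne#mmannek
Rule 2: no segment meets the rule's conditions; no change.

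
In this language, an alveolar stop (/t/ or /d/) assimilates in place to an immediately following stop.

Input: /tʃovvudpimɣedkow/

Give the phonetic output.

[tʃovvubpimɣegkow]

/d/ before /p/ (labial) → [b]
/d/ before /k/ (velar) → [g]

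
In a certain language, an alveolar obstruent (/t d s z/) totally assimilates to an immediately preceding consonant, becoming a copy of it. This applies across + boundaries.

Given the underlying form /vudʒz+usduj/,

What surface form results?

/z/ after /dʒ/ → [dʒ] (total assimilation)
/d/ after /s/ → [s] (total assimilation)

[vudʒdʒ+ussuj]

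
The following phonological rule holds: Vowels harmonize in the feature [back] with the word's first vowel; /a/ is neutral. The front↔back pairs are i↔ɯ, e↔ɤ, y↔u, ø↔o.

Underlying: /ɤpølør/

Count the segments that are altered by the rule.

2

/ø/ harmonizes with /ɤ/ ([+back]) → [o]
/ø/ harmonizes with /ɤ/ ([+back]) → [o]
2 segments change.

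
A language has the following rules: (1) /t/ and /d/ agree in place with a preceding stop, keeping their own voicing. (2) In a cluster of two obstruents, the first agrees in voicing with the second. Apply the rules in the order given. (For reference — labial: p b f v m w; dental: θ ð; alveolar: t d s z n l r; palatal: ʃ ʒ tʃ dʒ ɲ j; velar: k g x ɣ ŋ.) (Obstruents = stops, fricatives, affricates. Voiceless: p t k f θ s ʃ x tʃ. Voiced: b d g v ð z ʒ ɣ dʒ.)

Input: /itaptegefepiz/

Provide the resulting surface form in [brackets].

[itappegefepiz]

Rule 1: /t/ after /p/ (labial) → [p]
After rule 1: itappegefepiz
Rule 2: no segment meets the rule's conditions; no change.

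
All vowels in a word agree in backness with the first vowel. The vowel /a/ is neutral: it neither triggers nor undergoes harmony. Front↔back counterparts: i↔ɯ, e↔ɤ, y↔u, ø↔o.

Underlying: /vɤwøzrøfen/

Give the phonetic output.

/ø/ harmonizes with /ɤ/ ([+back]) → [o]
/ø/ harmonizes with /ɤ/ ([+back]) → [o]
/e/ harmonizes with /ɤ/ ([+back]) → [ɤ]

[vɤwozrofɤn]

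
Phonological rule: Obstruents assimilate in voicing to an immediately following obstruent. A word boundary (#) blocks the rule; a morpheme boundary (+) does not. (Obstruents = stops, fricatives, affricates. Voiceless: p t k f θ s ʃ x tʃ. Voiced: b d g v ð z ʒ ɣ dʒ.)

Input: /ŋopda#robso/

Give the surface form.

/p/ before /d/ (voiced) → [b]
/b/ before /s/ (voiceless) → [p]

[ŋobda#ropso]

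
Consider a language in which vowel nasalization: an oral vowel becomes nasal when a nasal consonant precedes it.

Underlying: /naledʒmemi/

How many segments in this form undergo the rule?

/a/ after nasal /n/ → [ã]
/e/ after nasal /m/ → [ẽ]
/i/ after nasal /m/ → [ĩ]
3 segments change.

3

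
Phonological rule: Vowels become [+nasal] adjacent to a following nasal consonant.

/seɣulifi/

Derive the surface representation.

no segment meets the rule's conditions; no change.

[seɣulifi]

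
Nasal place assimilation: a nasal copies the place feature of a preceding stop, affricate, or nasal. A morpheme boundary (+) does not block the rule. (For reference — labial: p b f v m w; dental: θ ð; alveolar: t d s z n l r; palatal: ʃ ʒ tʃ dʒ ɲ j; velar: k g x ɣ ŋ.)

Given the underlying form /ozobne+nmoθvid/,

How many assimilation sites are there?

/n/ after /b/ (labial) → [m]
/m/ after /n/ (alveolar) → [n]
2 segments change.

2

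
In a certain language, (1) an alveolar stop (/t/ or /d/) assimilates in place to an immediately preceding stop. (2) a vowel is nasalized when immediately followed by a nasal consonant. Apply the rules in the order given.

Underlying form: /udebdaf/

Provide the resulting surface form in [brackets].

Rule 1: /d/ after /b/ (labial) → [b]
After rule 1: udebbaf
Rule 2: no segment meets the rule's conditions; no change.

[udebbaf]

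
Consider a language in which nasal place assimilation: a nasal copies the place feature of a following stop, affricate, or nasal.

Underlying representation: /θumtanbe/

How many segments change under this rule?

/m/ before /t/ (alveolar) → [n]
/n/ before /b/ (labial) → [m]
2 segments change.

2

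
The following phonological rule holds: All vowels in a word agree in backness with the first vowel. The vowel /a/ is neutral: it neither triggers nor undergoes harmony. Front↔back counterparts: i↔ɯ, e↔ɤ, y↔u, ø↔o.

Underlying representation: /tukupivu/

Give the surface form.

/i/ harmonizes with /u/ ([+back]) → [ɯ]

[tukupɯvu]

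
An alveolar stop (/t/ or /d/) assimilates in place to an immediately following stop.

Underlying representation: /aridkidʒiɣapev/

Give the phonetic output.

[arigkidʒiɣapev]

/d/ before /k/ (velar) → [g]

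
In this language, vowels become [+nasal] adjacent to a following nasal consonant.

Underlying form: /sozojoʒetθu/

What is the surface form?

no segment meets the rule's conditions; no change.

[sozojoʒetθu]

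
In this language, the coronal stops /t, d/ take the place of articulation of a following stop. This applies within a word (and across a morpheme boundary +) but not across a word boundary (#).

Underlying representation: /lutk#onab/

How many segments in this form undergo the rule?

/t/ before /k/ (velar) → [k]
1 segment changes.

1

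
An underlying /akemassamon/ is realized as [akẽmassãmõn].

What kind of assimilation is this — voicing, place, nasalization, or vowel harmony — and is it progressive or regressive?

/e/→[ẽ] /a/→[ã] /o/→[õ].
Each target copies a feature from the following segment, so the direction is regressive.

nasalization, regressive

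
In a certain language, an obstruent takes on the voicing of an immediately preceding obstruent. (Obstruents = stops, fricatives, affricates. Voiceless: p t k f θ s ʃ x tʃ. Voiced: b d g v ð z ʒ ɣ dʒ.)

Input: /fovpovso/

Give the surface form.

[fovbovzo]

/p/ after /v/ (voiced) → [b]
/s/ after /v/ (voiced) → [z]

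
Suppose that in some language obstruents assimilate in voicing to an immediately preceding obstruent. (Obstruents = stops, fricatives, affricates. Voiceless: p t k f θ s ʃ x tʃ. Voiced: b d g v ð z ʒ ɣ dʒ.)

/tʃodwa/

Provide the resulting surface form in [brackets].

[tʃodwa]

no segment meets the rule's conditions; no change.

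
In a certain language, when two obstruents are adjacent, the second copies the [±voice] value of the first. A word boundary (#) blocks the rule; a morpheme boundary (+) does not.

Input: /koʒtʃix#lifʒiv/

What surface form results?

/tʃ/ after /ʒ/ (voiced) → [dʒ]
/ʒ/ after /f/ (voiceless) → [ʃ]

[koʒdʒix#lifʃiv]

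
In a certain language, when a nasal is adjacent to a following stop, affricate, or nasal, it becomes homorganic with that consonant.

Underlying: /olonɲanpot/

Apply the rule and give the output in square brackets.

/n/ before /ɲ/ (palatal) → [ɲ]
/n/ before /p/ (labial) → [m]

[oloɲɲampot]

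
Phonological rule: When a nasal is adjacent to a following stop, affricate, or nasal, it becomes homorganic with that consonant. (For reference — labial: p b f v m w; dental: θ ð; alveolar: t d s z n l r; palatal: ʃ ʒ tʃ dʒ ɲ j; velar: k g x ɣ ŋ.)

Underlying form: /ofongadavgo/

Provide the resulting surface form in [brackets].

/n/ before /g/ (velar) → [ŋ]

[ofoŋgadavgo]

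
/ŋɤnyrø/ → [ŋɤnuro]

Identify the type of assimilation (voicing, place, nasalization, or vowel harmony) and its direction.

vowel harmony, progressive

/y/→[u] /ø/→[o].
Vowels agree with the first vowel, so the harmony is progressive.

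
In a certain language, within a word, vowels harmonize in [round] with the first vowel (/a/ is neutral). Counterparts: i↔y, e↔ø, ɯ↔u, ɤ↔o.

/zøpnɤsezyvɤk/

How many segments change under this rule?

/ɤ/ harmonizes with /ø/ ([+round]) → [o]
/e/ harmonizes with /ø/ ([+round]) → [ø]
/ɤ/ harmonizes with /ø/ ([+round]) → [o]
3 segments change.

3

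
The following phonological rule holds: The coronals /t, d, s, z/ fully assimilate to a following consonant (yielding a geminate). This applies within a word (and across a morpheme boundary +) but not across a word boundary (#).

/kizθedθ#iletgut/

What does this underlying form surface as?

[kiθθeθθ#ileggut]

/z/ before /θ/ → [θ] (total assimilation)
/d/ before /θ/ → [θ] (total assimilation)
/t/ before /g/ → [g] (total assimilation)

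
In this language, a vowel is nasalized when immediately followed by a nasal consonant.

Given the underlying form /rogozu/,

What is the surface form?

[rogozu]

no segment meets the rule's conditions; no change.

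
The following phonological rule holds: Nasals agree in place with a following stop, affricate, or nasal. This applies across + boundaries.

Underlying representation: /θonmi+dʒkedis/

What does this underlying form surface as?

/n/ before /m/ (labial) → [m]

[θommi+dʒkedis]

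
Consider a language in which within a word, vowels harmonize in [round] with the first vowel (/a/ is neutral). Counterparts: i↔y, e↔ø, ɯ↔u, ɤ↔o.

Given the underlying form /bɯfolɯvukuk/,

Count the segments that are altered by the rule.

/o/ harmonizes with /ɯ/ ([-round]) → [ɤ]
/u/ harmonizes with /ɯ/ ([-round]) → [ɯ]
/u/ harmonizes with /ɯ/ ([-round]) → [ɯ]
3 segments change.

3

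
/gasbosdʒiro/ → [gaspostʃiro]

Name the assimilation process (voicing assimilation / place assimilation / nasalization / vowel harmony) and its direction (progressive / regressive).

/b/→[p] /dʒ/→[tʃ].
Each target copies a feature from the preceding segment, so the direction is progressive.

voicing assimilation, progressive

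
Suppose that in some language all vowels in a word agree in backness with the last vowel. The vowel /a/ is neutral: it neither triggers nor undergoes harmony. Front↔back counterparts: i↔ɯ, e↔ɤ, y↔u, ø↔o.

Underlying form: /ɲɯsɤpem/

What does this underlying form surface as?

[ɲisepem]

/ɯ/ harmonizes with /e/ ([-back]) → [i]
/ɤ/ harmonizes with /e/ ([-back]) → [e]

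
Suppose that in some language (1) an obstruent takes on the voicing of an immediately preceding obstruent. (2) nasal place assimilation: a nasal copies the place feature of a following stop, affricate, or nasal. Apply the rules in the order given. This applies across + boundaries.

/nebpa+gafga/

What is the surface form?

[nebba+gafka]

Rule 1: /p/ after /b/ (voiced) → [b]
Rule 1: /g/ after /f/ (voiceless) → [k]
After rule 1: nebba+gafka
Rule 2: no segment meets the rule's conditions; no change.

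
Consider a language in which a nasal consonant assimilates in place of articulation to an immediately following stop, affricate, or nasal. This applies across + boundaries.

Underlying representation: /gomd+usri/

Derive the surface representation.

/m/ before /d/ (alveolar) → [n]

[gond+usri]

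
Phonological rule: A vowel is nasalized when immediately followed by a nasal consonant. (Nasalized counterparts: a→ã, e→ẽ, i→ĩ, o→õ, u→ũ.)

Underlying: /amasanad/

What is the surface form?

[ãmasãnad]

/a/ before nasal /m/ → [ã]
/a/ before nasal /n/ → [ã]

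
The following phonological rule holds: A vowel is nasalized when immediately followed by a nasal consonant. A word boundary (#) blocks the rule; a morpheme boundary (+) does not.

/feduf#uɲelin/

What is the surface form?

/u/ before nasal /ɲ/ → [ũ]
/i/ before nasal /n/ → [ĩ]

[feduf#ũɲelĩn]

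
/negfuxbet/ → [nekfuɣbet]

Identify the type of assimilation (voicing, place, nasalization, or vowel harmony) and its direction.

voicing assimilation, regressive

/g/→[k] /x/→[ɣ].
Each target copies a feature from the following segment, so the direction is regressive.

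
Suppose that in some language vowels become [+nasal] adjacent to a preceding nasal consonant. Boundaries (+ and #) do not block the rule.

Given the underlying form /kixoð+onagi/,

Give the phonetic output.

/a/ after nasal /n/ → [ã]

[kixoð+onãgi]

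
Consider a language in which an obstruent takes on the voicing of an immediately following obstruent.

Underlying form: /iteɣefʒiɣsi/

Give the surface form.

/f/ before /ʒ/ (voiced) → [v]
/ɣ/ before /s/ (voiceless) → [x]

[iteɣevʒixsi]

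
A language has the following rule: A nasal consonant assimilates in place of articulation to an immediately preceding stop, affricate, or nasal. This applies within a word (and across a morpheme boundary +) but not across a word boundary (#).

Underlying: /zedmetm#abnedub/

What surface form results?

[zednetn#abmedub]

/m/ after /d/ (alveolar) → [n]
/m/ after /t/ (alveolar) → [n]
/n/ after /b/ (labial) → [m]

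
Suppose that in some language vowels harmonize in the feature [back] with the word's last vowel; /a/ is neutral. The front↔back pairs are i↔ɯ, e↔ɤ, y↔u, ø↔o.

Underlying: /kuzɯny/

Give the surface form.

[kyziny]

/u/ harmonizes with /y/ ([-back]) → [y]
/ɯ/ harmonizes with /y/ ([-back]) → [i]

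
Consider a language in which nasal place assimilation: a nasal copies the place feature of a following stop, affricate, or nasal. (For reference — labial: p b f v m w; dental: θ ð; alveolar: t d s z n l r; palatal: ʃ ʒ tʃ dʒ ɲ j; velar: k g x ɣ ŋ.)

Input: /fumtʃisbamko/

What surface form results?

[fuɲtʃisbaŋko]

/m/ before /tʃ/ (palatal) → [ɲ]
/m/ before /k/ (velar) → [ŋ]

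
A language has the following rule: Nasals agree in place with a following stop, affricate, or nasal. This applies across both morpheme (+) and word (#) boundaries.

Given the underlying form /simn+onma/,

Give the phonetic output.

/m/ before /n/ (alveolar) → [n]
/n/ before /m/ (labial) → [m]

[sinn+omma]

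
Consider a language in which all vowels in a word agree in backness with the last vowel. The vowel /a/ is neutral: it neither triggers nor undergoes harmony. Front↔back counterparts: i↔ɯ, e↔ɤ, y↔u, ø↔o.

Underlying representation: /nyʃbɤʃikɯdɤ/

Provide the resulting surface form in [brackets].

/y/ harmonizes with /ɤ/ ([+back]) → [u]
/i/ harmonizes with /ɤ/ ([+back]) → [ɯ]

[nuʃbɤʃɯkɯdɤ]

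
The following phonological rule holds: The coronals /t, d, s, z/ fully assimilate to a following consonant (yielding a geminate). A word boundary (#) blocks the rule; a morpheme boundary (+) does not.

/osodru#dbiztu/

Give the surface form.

/d/ before /r/ → [r] (total assimilation)
/d/ before /b/ → [b] (total assimilation)
/z/ before /t/ → [t] (total assimilation)

[osorru#bbittu]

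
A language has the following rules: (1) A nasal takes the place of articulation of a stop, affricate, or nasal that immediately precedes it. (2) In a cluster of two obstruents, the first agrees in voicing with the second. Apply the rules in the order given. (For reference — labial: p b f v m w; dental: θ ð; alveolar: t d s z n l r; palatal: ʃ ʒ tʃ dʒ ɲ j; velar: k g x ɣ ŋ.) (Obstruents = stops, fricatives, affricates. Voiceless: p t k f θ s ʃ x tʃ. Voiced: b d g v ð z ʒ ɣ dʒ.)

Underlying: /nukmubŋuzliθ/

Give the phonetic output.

[nukŋubmuzliθ]

Rule 1: /m/ after /k/ (velar) → [ŋ]
Rule 1: /ŋ/ after /b/ (labial) → [m]
After rule 1: nukŋubmuzliθ
Rule 2: no segment meets the rule's conditions; no change.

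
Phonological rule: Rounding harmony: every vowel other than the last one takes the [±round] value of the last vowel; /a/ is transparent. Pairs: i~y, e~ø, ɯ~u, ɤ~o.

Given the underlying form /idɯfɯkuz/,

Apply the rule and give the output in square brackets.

[ydufukuz]

/i/ harmonizes with /u/ ([+round]) → [y]
/ɯ/ harmonizes with /u/ ([+round]) → [u]
/ɯ/ harmonizes with /u/ ([+round]) → [u]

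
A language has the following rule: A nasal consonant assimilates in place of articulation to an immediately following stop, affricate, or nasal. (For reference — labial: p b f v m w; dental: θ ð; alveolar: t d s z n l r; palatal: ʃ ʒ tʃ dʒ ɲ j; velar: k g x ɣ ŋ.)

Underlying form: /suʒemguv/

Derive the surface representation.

/m/ before /g/ (velar) → [ŋ]

[suʒeŋguv]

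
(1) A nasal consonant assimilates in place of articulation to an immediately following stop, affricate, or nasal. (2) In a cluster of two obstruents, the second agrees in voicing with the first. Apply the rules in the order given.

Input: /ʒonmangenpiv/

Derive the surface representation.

[ʒommaŋgempiv]

Rule 1: /n/ before /m/ (labial) → [m]
Rule 1: /n/ before /g/ (velar) → [ŋ]
Rule 1: /n/ before /p/ (labial) → [m]
After rule 1: ʒommaŋgempiv
Rule 2: no segment meets the rule's conditions; no change.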